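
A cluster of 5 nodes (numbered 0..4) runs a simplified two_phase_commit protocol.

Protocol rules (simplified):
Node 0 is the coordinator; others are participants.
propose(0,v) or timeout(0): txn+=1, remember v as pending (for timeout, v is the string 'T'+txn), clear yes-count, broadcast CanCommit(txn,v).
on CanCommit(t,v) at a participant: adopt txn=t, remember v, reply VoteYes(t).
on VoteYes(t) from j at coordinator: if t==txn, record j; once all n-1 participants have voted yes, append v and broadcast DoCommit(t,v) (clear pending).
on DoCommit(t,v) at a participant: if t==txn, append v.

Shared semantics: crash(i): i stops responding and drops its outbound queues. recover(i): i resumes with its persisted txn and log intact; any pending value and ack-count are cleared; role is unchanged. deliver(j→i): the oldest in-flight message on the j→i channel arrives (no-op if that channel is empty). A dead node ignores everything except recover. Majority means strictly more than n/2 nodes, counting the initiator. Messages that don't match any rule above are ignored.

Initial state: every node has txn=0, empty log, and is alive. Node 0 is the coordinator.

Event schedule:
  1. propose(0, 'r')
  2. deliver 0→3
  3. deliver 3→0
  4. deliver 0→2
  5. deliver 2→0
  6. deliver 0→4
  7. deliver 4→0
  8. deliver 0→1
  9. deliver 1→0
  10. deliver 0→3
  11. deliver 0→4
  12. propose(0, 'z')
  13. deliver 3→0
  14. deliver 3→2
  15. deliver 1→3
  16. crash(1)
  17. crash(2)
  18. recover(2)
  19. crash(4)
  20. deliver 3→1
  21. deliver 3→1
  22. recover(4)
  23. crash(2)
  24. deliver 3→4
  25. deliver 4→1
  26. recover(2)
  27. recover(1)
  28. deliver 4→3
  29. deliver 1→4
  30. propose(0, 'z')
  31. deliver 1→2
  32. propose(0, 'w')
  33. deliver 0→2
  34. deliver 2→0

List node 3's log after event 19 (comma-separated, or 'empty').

e1 propose(0,'r'): 0[coor,t=1,-]
e2 deliver 0→3: 3[part,t=1,-]
e3 deliver 3→0: ·
e4 deliver 0→2: 2[part,t=1,-]
e5 deliver 2→0: ·
e6 deliver 0→4: 4[part,t=1,-]
e7 deliver 4→0: ·
e8 deliver 0→1: 1[part,t=1,-]
e9 deliver 1→0: 0[coor,t=1,r]
e10 deliver 0→3: 3[part,t=1,r]
e11 deliver 0→4: 4[part,t=1,r]
e12 propose(0,'z'): 0[coor,t=2,r]
e13 deliver 3→0: ·
e14 deliver 3→2: ·
e15 deliver 1→3: ·
e16 crash(1): 1[✗part,t=1,-]
e17 crash(2): 2[✗part,t=1,-]
e18 recover(2): 2[part,t=1,-]
e19 crash(4): 4[✗part,t=1,r]

r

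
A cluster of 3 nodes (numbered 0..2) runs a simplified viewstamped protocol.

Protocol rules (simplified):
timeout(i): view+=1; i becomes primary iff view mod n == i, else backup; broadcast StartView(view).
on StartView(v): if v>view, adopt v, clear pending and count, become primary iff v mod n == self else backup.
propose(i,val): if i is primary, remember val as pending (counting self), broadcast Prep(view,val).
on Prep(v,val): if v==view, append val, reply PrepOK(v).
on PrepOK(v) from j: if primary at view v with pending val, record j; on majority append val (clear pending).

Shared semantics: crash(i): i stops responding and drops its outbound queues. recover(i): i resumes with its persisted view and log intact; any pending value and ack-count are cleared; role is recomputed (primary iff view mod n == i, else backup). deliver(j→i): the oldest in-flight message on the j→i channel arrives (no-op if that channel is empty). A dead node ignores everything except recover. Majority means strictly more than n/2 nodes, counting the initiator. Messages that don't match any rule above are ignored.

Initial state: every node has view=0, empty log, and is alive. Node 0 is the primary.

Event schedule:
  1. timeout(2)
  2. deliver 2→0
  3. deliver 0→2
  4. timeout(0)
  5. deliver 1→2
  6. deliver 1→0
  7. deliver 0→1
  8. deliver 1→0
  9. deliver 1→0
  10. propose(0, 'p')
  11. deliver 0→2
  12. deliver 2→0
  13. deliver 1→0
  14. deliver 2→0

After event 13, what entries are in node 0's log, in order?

step 1 timeout(2): 2={back,v=1,log=-}
step 2 deliver 2→0: 0={back,v=1,log=-}
step 3 deliver 0→2: —
step 4 timeout(0): 0={back,v=2,log=-}
step 5 deliver 1→2: —
step 6 deliver 1→0: —
step 7 deliver 0→1: 1={back,v=2,log=-}
step 8 deliver 1→0: —
step 9 deliver 1→0: —
step 10 propose(0,'p'): —
step 11 deliver 0→2: 2={prim,v=2,log=-}
step 12 deliver 2→0: —
step 13 deliver 1→0: —

empty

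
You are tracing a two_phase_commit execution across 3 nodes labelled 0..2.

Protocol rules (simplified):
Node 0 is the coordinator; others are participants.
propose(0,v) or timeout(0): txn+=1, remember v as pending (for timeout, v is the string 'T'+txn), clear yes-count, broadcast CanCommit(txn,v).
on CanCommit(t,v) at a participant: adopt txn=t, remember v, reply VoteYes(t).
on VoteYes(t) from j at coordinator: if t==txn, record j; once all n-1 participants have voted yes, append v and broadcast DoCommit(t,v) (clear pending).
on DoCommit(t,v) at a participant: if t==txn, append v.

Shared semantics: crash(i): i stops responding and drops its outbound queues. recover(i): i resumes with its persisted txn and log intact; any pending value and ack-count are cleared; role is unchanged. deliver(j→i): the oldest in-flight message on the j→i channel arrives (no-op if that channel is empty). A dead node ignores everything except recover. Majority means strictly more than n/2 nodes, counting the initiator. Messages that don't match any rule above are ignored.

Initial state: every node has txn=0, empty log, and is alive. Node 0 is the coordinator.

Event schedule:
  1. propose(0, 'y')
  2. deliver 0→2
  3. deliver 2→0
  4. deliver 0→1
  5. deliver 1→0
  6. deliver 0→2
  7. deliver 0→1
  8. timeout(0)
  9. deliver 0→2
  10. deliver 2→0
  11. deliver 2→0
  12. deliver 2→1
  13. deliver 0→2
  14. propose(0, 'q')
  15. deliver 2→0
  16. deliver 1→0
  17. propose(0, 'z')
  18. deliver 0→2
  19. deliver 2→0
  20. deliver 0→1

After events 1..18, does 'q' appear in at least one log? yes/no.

[1] propose(0,'y') → N0(coor t1 [-])
[2] deliver 0→2 → N2(part t1 [-])
[3] deliver 2→0 → ∅
[4] deliver 0→1 → N1(part t1 [-])
[5] deliver 1→0 → N0(coor t1 [y])
[6] deliver 0→2 → N2(part t1 [y])
[7] deliver 0→1 → N1(part t1 [y])
[8] timeout(0) → N0(coor t2 [y])
[9] deliver 0→2 → N2(part t2 [y])
[10] deliver 2→0 → ∅
[11] deliver 2→0 → ∅
[12] deliver 2→1 → ∅
[13] deliver 0→2 → ∅
[14] propose(0,'q') → N0(coor t3 [y])
[15] deliver 2→0 → ∅
[16] deliver 1→0 → ∅
[17] propose(0,'z') → N0(coor t4 [y])
[18] deliver 0→2 → N2(part t3 [y])

no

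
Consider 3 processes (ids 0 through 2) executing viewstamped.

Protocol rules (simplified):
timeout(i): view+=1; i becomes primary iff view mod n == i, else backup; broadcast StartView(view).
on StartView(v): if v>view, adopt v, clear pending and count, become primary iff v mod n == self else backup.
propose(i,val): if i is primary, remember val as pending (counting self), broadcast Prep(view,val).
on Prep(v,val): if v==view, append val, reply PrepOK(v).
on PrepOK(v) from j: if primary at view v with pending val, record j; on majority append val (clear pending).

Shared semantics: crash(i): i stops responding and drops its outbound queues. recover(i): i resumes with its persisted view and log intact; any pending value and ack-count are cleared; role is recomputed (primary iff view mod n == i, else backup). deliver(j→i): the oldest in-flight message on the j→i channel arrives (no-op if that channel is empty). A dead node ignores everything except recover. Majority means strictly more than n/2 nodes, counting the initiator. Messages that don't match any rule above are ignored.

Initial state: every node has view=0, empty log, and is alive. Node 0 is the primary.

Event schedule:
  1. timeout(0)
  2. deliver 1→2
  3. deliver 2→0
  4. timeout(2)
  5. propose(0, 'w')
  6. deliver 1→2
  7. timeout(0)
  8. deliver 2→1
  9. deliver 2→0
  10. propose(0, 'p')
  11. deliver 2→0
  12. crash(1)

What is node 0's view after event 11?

e1 timeout(0): 0[back,v=1,-]
e2 deliver 1→2: ·
e3 deliver 2→0: ·
e4 timeout(2): 2[back,v=1,-]
e5 propose(0,'w'): ·
e6 deliver 1→2: ·
e7 timeout(0): 0[back,v=2,-]
e8 deliver 2→1: 1[prim,v=1,-]
e9 deliver 2→0: ·
e10 propose(0,'p'): ·
e11 deliver 2→0: ·

2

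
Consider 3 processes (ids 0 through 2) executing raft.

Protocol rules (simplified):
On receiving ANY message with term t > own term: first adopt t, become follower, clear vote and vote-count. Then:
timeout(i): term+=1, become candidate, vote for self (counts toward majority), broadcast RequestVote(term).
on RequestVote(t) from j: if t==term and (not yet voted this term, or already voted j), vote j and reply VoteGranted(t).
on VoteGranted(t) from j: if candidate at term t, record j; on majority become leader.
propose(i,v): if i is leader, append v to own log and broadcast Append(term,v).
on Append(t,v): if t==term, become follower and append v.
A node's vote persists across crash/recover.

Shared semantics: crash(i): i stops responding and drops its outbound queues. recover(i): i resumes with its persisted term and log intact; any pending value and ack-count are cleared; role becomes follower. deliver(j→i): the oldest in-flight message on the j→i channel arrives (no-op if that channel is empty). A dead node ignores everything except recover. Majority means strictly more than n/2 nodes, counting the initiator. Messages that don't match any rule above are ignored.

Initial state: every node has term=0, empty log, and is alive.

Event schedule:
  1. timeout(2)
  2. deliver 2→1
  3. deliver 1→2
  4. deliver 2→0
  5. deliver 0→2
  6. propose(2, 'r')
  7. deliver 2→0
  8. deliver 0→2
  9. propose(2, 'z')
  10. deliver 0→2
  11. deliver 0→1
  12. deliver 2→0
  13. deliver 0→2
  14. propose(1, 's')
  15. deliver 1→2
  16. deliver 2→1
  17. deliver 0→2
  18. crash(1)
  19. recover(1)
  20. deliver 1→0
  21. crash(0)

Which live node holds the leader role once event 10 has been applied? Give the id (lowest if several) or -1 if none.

step 1 timeout(2): 2={cand,t=1,log=-}
step 2 deliver 2→1: 1={foll,t=1,log=-}
step 3 deliver 1→2: 2={lead,t=1,log=-}
step 4 deliver 2→0: 0={foll,t=1,log=-}
step 5 deliver 0→2: —
step 6 propose(2,'r'): 2={lead,t=1,log=r}
step 7 deliver 2→0: 0={foll,t=1,log=r}
step 8 deliver 0→2: —
step 9 propose(2,'z'): 2={lead,t=1,log=r,z}
step 10 deliver 0→2: —

2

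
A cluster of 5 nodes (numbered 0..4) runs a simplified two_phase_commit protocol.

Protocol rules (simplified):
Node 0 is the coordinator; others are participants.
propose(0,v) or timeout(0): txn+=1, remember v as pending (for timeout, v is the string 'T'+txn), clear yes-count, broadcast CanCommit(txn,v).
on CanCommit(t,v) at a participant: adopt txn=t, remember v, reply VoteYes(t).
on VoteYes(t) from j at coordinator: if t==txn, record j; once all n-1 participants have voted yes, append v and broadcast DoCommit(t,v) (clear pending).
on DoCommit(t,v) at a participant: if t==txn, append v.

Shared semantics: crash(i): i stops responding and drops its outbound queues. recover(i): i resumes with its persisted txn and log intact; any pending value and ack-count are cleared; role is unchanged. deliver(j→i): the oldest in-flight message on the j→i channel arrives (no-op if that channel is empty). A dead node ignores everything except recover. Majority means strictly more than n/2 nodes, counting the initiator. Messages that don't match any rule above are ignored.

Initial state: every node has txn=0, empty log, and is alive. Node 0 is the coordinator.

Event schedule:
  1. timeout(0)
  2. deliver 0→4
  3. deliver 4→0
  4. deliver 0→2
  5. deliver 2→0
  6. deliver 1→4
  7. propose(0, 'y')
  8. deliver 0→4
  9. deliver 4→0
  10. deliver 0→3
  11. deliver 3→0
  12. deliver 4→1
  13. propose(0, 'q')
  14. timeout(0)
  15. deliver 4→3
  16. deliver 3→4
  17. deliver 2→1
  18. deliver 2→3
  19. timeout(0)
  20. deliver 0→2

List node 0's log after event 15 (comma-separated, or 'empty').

[1] timeout(0) → N0(coor t1 [-])
[2] deliver 0→4 → N4(part t1 [-])
[3] deliver 4→0 → ∅
[4] deliver 0→2 → N2(part t1 [-])
[5] deliver 2→0 → ∅
[6] deliver 1→4 → ∅
[7] propose(0,'y') → N0(coor t2 [-])
[8] deliver 0→4 → N4(part t2 [-])
[9] deliver 4→0 → ∅
[10] deliver 0→3 → N3(part t1 [-])
[11] deliver 3→0 → ∅
[12] deliver 4→1 → ∅
[13] propose(0,'q') → N0(coor t3 [-])
[14] timeout(0) → N0(coor t4 [-])
[15] deliver 4→3 → ∅

empty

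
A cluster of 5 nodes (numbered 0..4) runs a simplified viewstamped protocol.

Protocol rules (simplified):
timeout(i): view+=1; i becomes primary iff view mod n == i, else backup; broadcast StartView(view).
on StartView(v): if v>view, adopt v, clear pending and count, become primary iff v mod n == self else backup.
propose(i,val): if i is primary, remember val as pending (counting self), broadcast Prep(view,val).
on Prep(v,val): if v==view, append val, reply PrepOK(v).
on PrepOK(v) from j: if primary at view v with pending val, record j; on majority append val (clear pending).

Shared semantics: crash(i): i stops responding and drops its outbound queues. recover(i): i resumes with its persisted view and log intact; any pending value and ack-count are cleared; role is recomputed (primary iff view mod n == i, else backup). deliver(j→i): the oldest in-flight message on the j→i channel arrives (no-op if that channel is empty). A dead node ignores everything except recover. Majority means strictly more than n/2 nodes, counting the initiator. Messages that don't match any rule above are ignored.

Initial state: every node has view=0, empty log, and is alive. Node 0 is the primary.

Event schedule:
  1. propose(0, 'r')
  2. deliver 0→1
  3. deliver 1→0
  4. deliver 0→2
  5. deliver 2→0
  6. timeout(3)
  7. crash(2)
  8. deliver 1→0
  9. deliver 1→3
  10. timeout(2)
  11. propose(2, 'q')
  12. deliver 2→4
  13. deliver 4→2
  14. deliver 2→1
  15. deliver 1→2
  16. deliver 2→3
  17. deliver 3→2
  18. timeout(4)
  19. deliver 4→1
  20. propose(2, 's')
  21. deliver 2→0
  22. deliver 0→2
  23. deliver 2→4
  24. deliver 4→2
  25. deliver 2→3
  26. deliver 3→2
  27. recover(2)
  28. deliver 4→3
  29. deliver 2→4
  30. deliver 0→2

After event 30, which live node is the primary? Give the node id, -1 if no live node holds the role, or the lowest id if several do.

after 1 — propose(0,'r'): ·
after 2 — deliver 0→1: n1:back/v0/[r]
after 3 — deliver 1→0: ·
after 4 — deliver 0→2: n2:back/v0/[r]
after 5 — deliver 2→0: n0:prim/v0/[r]
after 6 — timeout(3): n3:back/v1/[-]
after 7 — crash(2): n2:✗back/v0/[r]
after 8 — deliver 1→0: ·
after 9 — deliver 1→3: ·
after 10 — timeout(2): ·
after 11 — propose(2,'q'): ·
after 12 — deliver 2→4: ·
after 13 — deliver 4→2: ·
after 14 — deliver 2→1: ·
after 15 — deliver 1→2: ·
after 16 — deliver 2→3: ·
after 17 — deliver 3→2: ·
after 18 — timeout(4): n4:back/v1/[-]
after 19 — deliver 4→1: n1:prim/v1/[r]
after 20 — propose(2,'s'): ·
after 21 — deliver 2→0: ·
after 22 — deliver 0→2: ·
after 23 — deliver 2→4: ·
after 24 — deliver 4→2: ·
after 25 — deliver 2→3: ·
after 26 — deliver 3→2: ·
after 27 — recover(2): n2:back/v0/[r]
after 28 — deliver 4→3: ·
after 29 — deliver 2→4: ·
after 30 — deliver 0→2: ·

0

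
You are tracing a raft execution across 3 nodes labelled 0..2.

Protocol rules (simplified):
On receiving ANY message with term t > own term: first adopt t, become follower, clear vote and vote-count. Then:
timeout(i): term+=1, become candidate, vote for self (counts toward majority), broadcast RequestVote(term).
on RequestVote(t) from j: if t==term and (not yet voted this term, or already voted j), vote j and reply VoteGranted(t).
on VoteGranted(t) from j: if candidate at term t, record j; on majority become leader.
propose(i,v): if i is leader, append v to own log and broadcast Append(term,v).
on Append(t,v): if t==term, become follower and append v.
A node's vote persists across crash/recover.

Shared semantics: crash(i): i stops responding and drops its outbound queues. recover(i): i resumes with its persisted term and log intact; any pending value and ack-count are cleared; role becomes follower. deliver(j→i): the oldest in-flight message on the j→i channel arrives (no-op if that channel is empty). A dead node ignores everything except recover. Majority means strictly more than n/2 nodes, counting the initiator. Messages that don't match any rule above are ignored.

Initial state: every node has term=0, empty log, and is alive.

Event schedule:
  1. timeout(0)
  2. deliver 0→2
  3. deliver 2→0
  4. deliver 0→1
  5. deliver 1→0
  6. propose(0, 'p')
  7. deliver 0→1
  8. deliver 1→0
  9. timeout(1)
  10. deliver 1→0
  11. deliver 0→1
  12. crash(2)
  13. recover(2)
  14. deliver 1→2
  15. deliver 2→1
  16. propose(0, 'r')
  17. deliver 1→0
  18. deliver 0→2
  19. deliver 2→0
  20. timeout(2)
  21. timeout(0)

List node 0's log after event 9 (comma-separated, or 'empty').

p

[1] timeout(0) → N0(cand t1 [-])
[2] deliver 0→2 → N2(foll t1 [-])
[3] deliver 2→0 → N0(lead t1 [-])
[4] deliver 0→1 → N1(foll t1 [-])
[5] deliver 1→0 → ∅
[6] propose(0,'p') → N0(lead t1 [p])
[7] deliver 0→1 → N1(foll t1 [p])
[8] deliver 1→0 → ∅
[9] timeout(1) → N1(cand t2 [p])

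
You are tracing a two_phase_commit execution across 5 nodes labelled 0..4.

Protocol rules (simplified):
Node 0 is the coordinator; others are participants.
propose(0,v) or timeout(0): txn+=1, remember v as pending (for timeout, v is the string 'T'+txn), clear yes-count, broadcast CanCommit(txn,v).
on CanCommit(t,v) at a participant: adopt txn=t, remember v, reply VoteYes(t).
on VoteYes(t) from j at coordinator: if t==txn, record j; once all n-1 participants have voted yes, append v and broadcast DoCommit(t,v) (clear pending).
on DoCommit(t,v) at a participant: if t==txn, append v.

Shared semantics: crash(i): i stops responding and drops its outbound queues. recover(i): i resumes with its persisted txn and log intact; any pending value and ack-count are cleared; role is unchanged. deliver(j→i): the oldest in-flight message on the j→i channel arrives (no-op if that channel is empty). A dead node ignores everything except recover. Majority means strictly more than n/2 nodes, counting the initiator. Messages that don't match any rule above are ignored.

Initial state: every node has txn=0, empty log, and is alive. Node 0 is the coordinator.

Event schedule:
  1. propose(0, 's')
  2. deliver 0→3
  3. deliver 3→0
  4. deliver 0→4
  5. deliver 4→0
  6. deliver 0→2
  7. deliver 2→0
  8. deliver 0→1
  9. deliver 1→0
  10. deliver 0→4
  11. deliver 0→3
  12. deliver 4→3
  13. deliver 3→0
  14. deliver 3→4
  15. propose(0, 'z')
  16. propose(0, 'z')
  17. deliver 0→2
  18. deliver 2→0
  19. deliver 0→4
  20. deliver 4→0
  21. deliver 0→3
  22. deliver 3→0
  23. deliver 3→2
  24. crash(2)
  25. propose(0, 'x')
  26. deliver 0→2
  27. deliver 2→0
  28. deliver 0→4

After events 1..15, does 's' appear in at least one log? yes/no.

yes

[1] propose(0,'s') → N0(coor t1 [-])
[2] deliver 0→3 → N3(part t1 [-])
[3] deliver 3→0 → ∅
[4] deliver 0→4 → N4(part t1 [-])
[5] deliver 4→0 → ∅
[6] deliver 0→2 → N2(part t1 [-])
[7] deliver 2→0 → ∅
[8] deliver 0→1 → N1(part t1 [-])
[9] deliver 1→0 → N0(coor t1 [s])
[10] deliver 0→4 → N4(part t1 [s])
[11] deliver 0→3 → N3(part t1 [s])
[12] deliver 4→3 → ∅
[13] deliver 3→0 → ∅
[14] deliver 3→4 → ∅
[15] propose(0,'z') → N0(coor t2 [s])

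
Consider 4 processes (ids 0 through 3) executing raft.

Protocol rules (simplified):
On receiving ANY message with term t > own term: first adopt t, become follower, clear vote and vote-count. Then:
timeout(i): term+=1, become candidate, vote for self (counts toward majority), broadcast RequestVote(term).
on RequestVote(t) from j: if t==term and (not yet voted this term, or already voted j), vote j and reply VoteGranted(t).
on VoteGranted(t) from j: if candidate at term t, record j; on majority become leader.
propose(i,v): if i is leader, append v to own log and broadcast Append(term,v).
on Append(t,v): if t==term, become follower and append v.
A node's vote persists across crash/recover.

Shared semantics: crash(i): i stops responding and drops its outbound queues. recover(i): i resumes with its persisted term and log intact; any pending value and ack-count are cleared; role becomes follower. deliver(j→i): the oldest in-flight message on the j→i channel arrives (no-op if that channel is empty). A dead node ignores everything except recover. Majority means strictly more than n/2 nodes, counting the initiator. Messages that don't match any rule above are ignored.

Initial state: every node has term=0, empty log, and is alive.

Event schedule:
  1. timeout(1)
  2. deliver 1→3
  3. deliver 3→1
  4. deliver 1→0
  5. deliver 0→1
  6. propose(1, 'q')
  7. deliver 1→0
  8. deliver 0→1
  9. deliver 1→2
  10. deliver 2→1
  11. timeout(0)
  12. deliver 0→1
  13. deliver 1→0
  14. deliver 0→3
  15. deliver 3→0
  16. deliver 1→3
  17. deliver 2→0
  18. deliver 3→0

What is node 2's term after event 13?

after 1 — timeout(1): n1:cand/t1/[-]
after 2 — deliver 1→3: n3:foll/t1/[-]
after 3 — deliver 3→1: ·
after 4 — deliver 1→0: n0:foll/t1/[-]
after 5 — deliver 0→1: n1:lead/t1/[-]
after 6 — propose(1,'q'): n1:lead/t1/[q]
after 7 — deliver 1→0: n0:foll/t1/[q]
after 8 — deliver 0→1: ·
after 9 — deliver 1→2: n2:foll/t1/[-]
after 10 — deliver 2→1: ·
after 11 — timeout(0): n0:cand/t2/[q]
after 12 — deliver 0→1: n1:foll/t2/[q]
after 13 — deliver 1→0: ·

1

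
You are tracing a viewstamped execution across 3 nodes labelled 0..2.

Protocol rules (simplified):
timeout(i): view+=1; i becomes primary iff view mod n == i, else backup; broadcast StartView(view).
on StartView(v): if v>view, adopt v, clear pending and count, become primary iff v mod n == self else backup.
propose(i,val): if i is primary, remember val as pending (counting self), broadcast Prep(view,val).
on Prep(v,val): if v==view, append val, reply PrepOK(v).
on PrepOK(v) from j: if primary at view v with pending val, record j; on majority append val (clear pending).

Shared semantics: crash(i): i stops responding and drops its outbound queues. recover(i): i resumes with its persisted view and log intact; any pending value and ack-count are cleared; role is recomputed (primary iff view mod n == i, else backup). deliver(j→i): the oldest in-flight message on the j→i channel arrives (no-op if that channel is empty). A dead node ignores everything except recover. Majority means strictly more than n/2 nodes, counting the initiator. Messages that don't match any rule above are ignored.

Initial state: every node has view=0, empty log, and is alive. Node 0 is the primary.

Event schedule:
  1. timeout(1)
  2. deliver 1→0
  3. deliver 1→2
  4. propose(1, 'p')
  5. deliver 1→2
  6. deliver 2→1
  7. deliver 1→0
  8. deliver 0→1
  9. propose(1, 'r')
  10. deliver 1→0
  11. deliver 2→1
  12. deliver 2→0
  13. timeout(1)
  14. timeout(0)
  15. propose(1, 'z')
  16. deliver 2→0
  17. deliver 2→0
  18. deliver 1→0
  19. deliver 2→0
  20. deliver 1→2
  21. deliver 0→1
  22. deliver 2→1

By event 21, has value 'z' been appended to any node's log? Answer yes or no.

no

after 1 — timeout(1): n1:prim/v1/[-]
after 2 — deliver 1→0: n0:back/v1/[-]
after 3 — deliver 1→2: n2:back/v1/[-]
after 4 — propose(1,'p'): ·
after 5 — deliver 1→2: n2:back/v1/[p]
after 6 — deliver 2→1: n1:prim/v1/[p]
after 7 — deliver 1→0: n0:back/v1/[p]
after 8 — deliver 0→1: ·
after 9 — propose(1,'r'): ·
after 10 — deliver 1→0: n0:back/v1/[p,r]
after 11 — deliver 2→1: ·
after 12 — deliver 2→0: ·
after 13 — timeout(1): n1:back/v2/[p]
after 14 — timeout(0): n0:back/v2/[p,r]
after 15 — propose(1,'z'): ·
after 16 — deliver 2→0: ·
after 17 — deliver 2→0: ·
after 18 — deliver 1→0: ·
after 19 — deliver 2→0: ·
after 20 — deliver 1→2: n2:back/v1/[p,r]
after 21 — deliver 0→1: ·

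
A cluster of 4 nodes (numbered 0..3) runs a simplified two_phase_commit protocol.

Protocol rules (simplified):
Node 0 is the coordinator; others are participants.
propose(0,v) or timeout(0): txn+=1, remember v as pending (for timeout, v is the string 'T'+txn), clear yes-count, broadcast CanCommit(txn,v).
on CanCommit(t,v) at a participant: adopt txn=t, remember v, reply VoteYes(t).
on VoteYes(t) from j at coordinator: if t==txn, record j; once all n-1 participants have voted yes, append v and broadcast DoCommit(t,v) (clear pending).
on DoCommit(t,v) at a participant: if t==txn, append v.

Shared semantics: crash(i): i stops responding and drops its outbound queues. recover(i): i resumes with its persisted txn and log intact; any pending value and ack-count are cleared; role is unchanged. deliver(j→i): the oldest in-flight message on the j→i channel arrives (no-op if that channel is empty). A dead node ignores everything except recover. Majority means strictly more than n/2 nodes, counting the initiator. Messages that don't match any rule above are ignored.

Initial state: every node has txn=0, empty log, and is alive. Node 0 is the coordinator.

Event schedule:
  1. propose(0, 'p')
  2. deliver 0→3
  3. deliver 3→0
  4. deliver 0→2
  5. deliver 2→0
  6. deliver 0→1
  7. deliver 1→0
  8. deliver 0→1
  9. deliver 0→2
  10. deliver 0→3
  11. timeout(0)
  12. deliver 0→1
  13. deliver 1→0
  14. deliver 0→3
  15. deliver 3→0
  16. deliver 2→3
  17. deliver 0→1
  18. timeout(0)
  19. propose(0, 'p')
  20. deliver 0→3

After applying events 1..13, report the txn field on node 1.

2

step 1 propose(0,'p'): 0={coor,t=1,log=-}
step 2 deliver 0→3: 3={part,t=1,log=-}
step 3 deliver 3→0: —
step 4 deliver 0→2: 2={part,t=1,log=-}
step 5 deliver 2→0: —
step 6 deliver 0→1: 1={part,t=1,log=-}
step 7 deliver 1→0: 0={coor,t=1,log=p}
step 8 deliver 0→1: 1={part,t=1,log=p}
step 9 deliver 0→2: 2={part,t=1,log=p}
step 10 deliver 0→3: 3={part,t=1,log=p}
step 11 timeout(0): 0={coor,t=2,log=p}
step 12 deliver 0→1: 1={part,t=2,log=p}
step 13 deliver 1→0: —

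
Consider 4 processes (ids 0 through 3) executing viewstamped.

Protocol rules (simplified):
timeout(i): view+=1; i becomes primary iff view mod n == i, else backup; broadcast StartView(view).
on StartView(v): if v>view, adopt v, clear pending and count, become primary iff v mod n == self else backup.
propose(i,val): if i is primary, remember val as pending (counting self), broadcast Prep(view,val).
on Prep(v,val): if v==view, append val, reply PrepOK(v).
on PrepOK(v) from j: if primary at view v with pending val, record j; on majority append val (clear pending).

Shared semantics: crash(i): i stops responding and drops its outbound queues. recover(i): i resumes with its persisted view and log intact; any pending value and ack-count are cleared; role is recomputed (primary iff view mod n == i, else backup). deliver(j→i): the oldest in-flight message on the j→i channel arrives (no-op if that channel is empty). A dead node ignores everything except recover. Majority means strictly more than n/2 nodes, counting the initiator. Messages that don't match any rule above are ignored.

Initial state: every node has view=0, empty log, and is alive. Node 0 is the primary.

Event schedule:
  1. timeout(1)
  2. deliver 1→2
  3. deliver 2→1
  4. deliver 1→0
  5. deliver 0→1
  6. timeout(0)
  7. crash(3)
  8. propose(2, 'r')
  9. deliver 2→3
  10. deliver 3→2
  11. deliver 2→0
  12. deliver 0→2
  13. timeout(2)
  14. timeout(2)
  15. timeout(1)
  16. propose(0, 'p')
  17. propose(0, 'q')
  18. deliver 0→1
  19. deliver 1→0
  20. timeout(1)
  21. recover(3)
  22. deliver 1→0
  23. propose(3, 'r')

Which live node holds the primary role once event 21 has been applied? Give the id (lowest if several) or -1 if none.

step 1 timeout(1): 1={prim,v=1,log=-}
step 2 deliver 1→2: 2={back,v=1,log=-}
step 3 deliver 2→1: —
step 4 deliver 1→0: 0={back,v=1,log=-}
step 5 deliver 0→1: —
step 6 timeout(0): 0={back,v=2,log=-}
step 7 crash(3): 3={✗back,v=0,log=-}
step 8 propose(2,'r'): —
step 9 deliver 2→3: —
step 10 deliver 3→2: —
step 11 deliver 2→0: —
step 12 deliver 0→2: 2={prim,v=2,log=-}
step 13 timeout(2): 2={back,v=3,log=-}
step 14 timeout(2): 2={back,v=4,log=-}
step 15 timeout(1): 1={back,v=2,log=-}
step 16 propose(0,'p'): —
step 17 propose(0,'q'): —
step 18 deliver 0→1: —
step 19 deliver 1→0: —
step 20 timeout(1): 1={back,v=3,log=-}
step 21 recover(3): 3={back,v=0,log=-}

-1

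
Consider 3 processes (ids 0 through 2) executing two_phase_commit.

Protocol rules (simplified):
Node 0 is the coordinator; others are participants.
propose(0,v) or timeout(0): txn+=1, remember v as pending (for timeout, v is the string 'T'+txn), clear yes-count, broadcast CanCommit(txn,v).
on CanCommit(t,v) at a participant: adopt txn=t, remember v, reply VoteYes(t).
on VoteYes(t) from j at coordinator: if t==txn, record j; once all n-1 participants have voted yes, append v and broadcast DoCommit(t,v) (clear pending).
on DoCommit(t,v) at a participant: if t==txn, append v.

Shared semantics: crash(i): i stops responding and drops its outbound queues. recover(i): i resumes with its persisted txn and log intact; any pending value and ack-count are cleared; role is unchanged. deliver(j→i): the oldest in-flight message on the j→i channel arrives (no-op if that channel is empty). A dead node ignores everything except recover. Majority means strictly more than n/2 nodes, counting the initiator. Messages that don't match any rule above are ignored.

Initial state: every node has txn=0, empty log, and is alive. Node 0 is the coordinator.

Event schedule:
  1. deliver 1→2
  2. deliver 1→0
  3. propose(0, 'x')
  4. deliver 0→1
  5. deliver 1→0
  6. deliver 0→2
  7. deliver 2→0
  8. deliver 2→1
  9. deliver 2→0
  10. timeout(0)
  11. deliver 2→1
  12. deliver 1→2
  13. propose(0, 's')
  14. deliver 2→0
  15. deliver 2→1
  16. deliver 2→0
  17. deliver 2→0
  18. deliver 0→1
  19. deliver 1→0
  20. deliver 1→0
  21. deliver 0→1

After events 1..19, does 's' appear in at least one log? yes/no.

no

after 1 — deliver 1→2: ·
after 2 — deliver 1→0: ·
after 3 — propose(0,'x'): n0:coor/t1/[-]
after 4 — deliver 0→1: n1:part/t1/[-]
after 5 — deliver 1→0: ·
after 6 — deliver 0→2: n2:part/t1/[-]
after 7 — deliver 2→0: n0:coor/t1/[x]
after 8 — deliver 2→1: ·
after 9 — deliver 2→0: ·
after 10 — timeout(0): n0:coor/t2/[x]
after 11 — deliver 2→1: ·
after 12 — deliver 1→2: ·
after 13 — propose(0,'s'): n0:coor/t3/[x]
after 14 — deliver 2→0: ·
after 15 — deliver 2→1: ·
after 16 — deliver 2→0: ·
after 17 — deliver 2→0: ·
after 18 — deliver 0→1: n1:part/t1/[x]
after 19 — deliver 1→0: ·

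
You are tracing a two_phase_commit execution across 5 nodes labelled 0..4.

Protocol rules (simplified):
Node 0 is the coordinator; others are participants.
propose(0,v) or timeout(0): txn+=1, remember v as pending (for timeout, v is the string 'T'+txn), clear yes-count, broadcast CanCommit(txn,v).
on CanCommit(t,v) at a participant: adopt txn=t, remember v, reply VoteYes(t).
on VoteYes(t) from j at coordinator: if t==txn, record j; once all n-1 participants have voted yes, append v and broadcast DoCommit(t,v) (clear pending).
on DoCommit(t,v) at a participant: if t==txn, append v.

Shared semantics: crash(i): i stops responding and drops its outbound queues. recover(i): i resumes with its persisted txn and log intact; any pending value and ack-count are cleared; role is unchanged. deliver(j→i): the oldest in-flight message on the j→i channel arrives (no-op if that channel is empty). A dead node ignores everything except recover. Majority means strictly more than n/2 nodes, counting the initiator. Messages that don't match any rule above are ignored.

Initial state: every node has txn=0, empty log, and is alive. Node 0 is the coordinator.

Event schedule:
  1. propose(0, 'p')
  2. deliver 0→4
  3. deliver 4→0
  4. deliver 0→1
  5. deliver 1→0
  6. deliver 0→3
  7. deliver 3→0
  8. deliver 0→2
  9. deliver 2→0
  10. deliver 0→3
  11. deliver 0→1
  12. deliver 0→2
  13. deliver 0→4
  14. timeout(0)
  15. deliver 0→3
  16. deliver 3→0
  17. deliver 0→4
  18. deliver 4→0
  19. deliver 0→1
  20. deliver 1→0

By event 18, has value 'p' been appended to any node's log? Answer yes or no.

yes

step 1 propose(0,'p'): 0={coor,t=1,log=-}
step 2 deliver 0→4: 4={part,t=1,log=-}
step 3 deliver 4→0: —
step 4 deliver 0→1: 1={part,t=1,log=-}
step 5 deliver 1→0: —
step 6 deliver 0→3: 3={part,t=1,log=-}
step 7 deliver 3→0: —
step 8 deliver 0→2: 2={part,t=1,log=-}
step 9 deliver 2→0: 0={coor,t=1,log=p}
step 10 deliver 0→3: 3={part,t=1,log=p}
step 11 deliver 0→1: 1={part,t=1,log=p}
step 12 deliver 0→2: 2={part,t=1,log=p}
step 13 deliver 0→4: 4={part,t=1,log=p}
step 14 timeout(0): 0={coor,t=2,log=p}
step 15 deliver 0→3: 3={part,t=2,log=p}
step 16 deliver 3→0: —
step 17 deliver 0→4: 4={part,t=2,log=p}
step 18 deliver 4→0: —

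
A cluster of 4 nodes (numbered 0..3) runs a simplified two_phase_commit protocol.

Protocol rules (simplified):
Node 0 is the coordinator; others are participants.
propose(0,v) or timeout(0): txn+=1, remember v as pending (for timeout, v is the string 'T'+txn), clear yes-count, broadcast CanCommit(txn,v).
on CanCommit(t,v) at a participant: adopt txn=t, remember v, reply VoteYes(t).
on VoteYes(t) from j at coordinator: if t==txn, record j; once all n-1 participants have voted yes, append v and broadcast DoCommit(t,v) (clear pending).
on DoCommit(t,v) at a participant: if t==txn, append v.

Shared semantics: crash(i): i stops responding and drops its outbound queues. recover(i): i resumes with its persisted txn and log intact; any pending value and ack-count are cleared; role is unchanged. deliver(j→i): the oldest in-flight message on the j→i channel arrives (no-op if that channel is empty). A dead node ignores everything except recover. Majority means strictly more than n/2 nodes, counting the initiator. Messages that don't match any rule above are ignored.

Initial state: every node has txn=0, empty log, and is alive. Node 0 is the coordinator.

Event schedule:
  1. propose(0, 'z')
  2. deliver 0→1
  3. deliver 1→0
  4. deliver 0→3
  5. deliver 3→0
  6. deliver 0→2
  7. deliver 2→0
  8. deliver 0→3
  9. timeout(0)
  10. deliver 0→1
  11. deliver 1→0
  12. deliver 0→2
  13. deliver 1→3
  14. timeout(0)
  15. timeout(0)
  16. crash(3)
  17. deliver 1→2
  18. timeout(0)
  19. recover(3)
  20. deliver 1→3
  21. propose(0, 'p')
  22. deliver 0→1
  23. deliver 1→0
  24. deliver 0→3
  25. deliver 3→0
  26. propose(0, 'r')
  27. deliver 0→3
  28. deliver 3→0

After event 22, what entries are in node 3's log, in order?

z

1. propose(0,'z'):  <0:coor t1 ->
2. deliver 0→1:  <1:part t1 ->
3. deliver 1→0:  nop
4. deliver 0→3:  <3:part t1 ->
5. deliver 3→0:  nop
6. deliver 0→2:  <2:part t1 ->
7. deliver 2→0:  <0:coor t1 z>
8. deliver 0→3:  <3:part t1 z>
9. timeout(0):  <0:coor t2 z>
10. deliver 0→1:  <1:part t1 z>
11. deliver 1→0:  nop
12. deliver 0→2:  <2:part t1 z>
13. deliver 1→3:  nop
14. timeout(0):  <0:coor t3 z>
15. timeout(0):  <0:coor t4 z>
16. crash(3):  <3:✗part t1 z>
17. deliver 1→2:  nop
18. timeout(0):  <0:coor t5 z>
19. recover(3):  <3:part t1 z>
20. deliver 1→3:  nop
21. propose(0,'p'):  <0:coor t6 z>
22. deliver 0→1:  <1:part t2 z>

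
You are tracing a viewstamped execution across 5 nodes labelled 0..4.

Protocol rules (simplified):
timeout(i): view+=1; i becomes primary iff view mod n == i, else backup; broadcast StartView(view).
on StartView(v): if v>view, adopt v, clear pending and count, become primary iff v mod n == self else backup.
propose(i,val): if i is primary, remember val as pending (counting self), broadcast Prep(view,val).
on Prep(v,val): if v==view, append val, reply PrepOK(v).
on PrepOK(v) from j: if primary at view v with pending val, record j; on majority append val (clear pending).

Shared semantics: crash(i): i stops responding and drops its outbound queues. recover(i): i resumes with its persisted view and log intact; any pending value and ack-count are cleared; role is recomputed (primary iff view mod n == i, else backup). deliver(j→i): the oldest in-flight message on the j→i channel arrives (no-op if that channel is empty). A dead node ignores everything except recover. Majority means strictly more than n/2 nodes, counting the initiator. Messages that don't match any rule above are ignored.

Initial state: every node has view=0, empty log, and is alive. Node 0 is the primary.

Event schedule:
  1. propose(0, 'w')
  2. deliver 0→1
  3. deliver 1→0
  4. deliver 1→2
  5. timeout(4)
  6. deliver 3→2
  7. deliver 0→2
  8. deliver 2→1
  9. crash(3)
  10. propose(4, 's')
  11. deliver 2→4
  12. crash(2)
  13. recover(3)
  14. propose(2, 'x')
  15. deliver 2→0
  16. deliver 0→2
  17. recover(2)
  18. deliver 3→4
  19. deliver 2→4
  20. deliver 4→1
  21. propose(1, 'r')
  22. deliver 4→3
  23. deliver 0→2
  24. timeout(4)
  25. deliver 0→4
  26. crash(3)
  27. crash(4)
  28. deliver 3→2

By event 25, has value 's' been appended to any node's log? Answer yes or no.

no

e1 propose(0,'w'): ·
e2 deliver 0→1: 1[back,v=0,w]
e3 deliver 1→0: ·
e4 deliver 1→2: ·
e5 timeout(4): 4[back,v=1,-]
e6 deliver 3→2: ·
e7 deliver 0→2: 2[back,v=0,w]
e8 deliver 2→1: ·
e9 crash(3): 3[✗back,v=0,-]
e10 propose(4,'s'): ·
e11 deliver 2→4: ·
e12 crash(2): 2[✗back,v=0,w]
e13 recover(3): 3[back,v=0,-]
e14 propose(2,'x'): ·
e15 deliver 2→0: ·
e16 deliver 0→2: ·
e17 recover(2): 2[back,v=0,w]
e18 deliver 3→4: ·
e19 deliver 2→4: ·
e20 deliver 4→1: 1[prim,v=1,w]
e21 propose(1,'r'): ·
e22 deliver 4→3: 3[back,v=1,-]
e23 deliver 0→2: ·
e24 timeout(4): 4[back,v=2,-]
e25 deliver 0→4: ·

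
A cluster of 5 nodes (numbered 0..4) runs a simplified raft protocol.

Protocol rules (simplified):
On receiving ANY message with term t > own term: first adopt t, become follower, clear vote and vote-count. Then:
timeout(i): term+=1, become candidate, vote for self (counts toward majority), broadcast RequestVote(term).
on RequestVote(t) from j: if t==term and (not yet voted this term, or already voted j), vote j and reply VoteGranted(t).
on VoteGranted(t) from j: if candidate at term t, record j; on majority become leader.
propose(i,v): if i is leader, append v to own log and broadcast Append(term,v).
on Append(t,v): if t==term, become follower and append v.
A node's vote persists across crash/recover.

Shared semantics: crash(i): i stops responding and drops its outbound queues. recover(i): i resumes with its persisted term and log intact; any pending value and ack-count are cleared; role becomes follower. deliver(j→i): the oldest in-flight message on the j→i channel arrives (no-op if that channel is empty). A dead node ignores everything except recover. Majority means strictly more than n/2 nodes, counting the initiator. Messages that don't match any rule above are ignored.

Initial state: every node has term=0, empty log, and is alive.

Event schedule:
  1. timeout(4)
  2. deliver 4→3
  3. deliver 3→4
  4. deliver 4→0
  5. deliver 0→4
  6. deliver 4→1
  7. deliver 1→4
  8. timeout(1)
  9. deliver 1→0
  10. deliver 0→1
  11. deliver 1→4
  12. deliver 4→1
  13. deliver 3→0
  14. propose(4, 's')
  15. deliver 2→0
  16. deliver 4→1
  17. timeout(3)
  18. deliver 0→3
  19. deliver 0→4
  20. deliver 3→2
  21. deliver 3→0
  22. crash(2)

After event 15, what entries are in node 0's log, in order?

step 1 timeout(4): 4={cand,t=1,log=-}
step 2 deliver 4→3: 3={foll,t=1,log=-}
step 3 deliver 3→4: —
step 4 deliver 4→0: 0={foll,t=1,log=-}
step 5 deliver 0→4: 4={lead,t=1,log=-}
step 6 deliver 4→1: 1={foll,t=1,log=-}
step 7 deliver 1→4: —
step 8 timeout(1): 1={cand,t=2,log=-}
step 9 deliver 1→0: 0={foll,t=2,log=-}
step 10 deliver 0→1: —
step 11 deliver 1→4: 4={foll,t=2,log=-}
step 12 deliver 4→1: 1={lead,t=2,log=-}
step 13 deliver 3→0: —
step 14 propose(4,'s'): —
step 15 deliver 2→0: —

empty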